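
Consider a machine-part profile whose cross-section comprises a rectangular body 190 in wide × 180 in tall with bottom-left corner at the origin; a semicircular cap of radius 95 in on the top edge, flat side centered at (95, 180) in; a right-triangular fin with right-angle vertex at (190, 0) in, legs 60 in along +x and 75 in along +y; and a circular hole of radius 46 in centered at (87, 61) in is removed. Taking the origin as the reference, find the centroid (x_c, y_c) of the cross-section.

x_c = 102.09 in, y_c = 133.07 in

rectangular body: A = 190 × 180 = 34200.00, centroid at (95.00, 90.00).
semicircular top: A = ½π·95² = 14176.44, centroid at (95.00, 220.32).
triangular fin: A = ½·60·75 = 2250.00, centroid at (210.00, 25.00).
hole: A = −π·46² = -6647.61, centroid at (87.00, 61.00).
ΣA = 43978.83 in²
ΣAx_c = (34200.00)(95.00) + (14176.44)(95.00) + (2250.00)(210.00) + (-6647.61)(87.00) = 4489919.43 in³
ΣAy_c = (34200.00)(90.00) + (14176.44)(220.32) + (2250.00)(25.00) + (-6647.61)(61.00) = 5852087.75 in³
x_c = 4489919.43 / 43978.83 = 102.09 in
y_c = 5852087.75 / 43978.83 = 133.07 in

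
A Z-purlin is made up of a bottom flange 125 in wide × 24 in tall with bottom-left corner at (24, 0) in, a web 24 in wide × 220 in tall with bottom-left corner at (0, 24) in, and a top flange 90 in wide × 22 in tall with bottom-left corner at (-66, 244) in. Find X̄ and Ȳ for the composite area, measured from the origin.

X̄ = 27.42 in, Ȳ = 121.68 in

bottom flange: A = 125 × 24 = 3000.00, centroid at (86.50, 12.00).
web: A = 24 × 220 = 5280.00, centroid at (12.00, 134.00).
top flange: A = 90 × 22 = 1980.00, centroid at (-21.00, 255.00).
ΣA = 10260.00 in²
ΣAX̄ = (3000.00)(86.50) + (5280.00)(12.00) + (1980.00)(-21.00) = 281280.00 in³
ΣAȲ = (3000.00)(12.00) + (5280.00)(134.00) + (1980.00)(255.00) = 1248420.00 in³
X̄ = 281280.00 / 10260.00 = 27.42 in
Ȳ = 1248420.00 / 10260.00 = 121.68 in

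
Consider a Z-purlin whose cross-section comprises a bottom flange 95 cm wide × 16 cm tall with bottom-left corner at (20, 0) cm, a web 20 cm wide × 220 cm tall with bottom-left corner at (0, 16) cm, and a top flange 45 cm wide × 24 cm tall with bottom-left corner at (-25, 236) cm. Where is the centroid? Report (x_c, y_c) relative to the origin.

Part | A | x̄ᵢ | ȳᵢ | A·x̄ᵢ | A·ȳᵢ
bottom flange | 1520.00 | 67.50 | 8.00 | 102600.00 | 12160.00
web | 4400.00 | 10.00 | 126.00 | 44000.00 | 554400.00
top flange | 1080.00 | -2.50 | 248.00 | -2700.00 | 267840.00
Σ | 7000.00 |  |  | 143900.00 | 834400.00
x_c = 143900.00 / 7000.00 = 20.56 cm
y_c = 834400.00 / 7000.00 = 119.20 cm

x_c = 20.56 cm, y_c = 119.20 cm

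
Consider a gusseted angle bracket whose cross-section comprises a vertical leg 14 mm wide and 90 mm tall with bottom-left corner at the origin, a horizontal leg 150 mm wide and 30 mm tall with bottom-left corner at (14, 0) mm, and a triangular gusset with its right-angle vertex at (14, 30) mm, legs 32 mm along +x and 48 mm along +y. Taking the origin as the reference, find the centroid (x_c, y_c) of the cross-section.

Part | A | x̄ᵢ | ȳᵢ | A·x̄ᵢ | A·ȳᵢ
vertical leg | 1260.00 | 7.00 | 45.00 | 8820.00 | 56700.00
horizontal leg | 4500.00 | 89.00 | 15.00 | 400500.00 | 67500.00
gusset | 768.00 | 24.67 | 46.00 | 18944.00 | 35328.00
Σ | 6528.00 |  |  | 428264.00 | 159528.00
x_c = 428264.00 / 6528.00 = 65.60 mm
y_c = 159528.00 / 6528.00 = 24.44 mm

x_c = 65.60 mm, y_c = 24.44 mm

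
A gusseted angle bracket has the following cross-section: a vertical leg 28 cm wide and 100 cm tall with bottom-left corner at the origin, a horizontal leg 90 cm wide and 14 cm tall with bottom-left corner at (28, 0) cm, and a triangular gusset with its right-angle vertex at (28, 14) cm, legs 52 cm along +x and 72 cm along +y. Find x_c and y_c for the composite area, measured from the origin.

x_c = 36.42 cm, y_c = 37.08 cm

vertical leg: A = 28 × 100 = 2800.00, centroid at (14.00, 50.00).
horizontal leg: A = 90 × 14 = 1260.00, centroid at (73.00, 7.00).
gusset: A = ½·52·72 = 1872.00, centroid at (45.33, 38.00).
ΣA = 5932.00 cm², ΣAx_c = 216044.00 cm³, ΣAy_c = 219956.00 cm³.
x_c = 216044.00/5932.00 = 36.42 cm; y_c = 219956.00/5932.00 = 37.08 cm.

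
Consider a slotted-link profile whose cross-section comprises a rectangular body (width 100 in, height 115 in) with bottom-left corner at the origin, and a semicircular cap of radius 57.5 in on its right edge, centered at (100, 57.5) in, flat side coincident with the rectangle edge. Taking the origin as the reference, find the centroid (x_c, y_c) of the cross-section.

x_c = 73.15 in, y_c = 57.50 in

rectangular body: A = 100 × 115 = 11500.00, centroid at (50.00, 57.50).
semicircular end: A = ½π·57.5² = 5193.45, centroid at (124.40, 57.50).
ΣA = 16693.45 in², ΣAx_c = 1221084.12 in³, ΣAy_c = 959873.11 in³.
x_c = 1221084.12/16693.45 = 73.15 in; y_c = 959873.11/16693.45 = 57.50 in.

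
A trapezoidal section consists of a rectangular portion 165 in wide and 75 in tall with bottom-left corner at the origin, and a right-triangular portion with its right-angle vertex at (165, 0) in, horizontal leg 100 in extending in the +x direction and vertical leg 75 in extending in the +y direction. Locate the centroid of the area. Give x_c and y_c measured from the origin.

x_c = 109.44 in, y_c = 34.59 in

rectangular portion: A = 165 × 75 = 12375.00, centroid at (82.50, 37.50).
triangular portion: A = ½·100·75 = 3750.00, centroid at (198.33, 25.00).
ΣA = 16125.00 in²
ΣAx_c = (12375.00)(82.50) + (3750.00)(198.33) = 1764687.50 in³
ΣAy_c = (12375.00)(37.50) + (3750.00)(25.00) = 557812.50 in³
x_c = 1764687.50 / 16125.00 = 109.44 in
y_c = 557812.50 / 16125.00 = 34.59 in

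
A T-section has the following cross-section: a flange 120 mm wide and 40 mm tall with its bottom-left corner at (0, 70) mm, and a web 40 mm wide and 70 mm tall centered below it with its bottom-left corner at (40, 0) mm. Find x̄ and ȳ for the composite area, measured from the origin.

web: A = 40 × 70 = 2800.00, centroid at (60.00, 35.00).
flange: A = 120 × 40 = 4800.00, centroid at (60.00, 90.00).
ΣA = 7600.00 mm²
ΣAx̄ = (2800.00)(60.00) + (4800.00)(60.00) = 456000.00 mm³
ΣAȳ = (2800.00)(35.00) + (4800.00)(90.00) = 530000.00 mm³
x̄ = 456000.00 / 7600.00 = 60.00 mm
ȳ = 530000.00 / 7600.00 = 69.74 mm

x̄ = 60.00 mm, ȳ = 69.74 mm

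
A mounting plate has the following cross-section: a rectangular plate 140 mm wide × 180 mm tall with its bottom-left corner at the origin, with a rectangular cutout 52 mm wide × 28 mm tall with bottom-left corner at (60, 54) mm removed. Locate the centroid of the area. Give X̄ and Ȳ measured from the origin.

X̄ = 69.02 mm, Ȳ = 91.35 mm

plate: A = 140 × 180 = 25200.00, centroid at (70.00, 90.00).
hole: A = −(52 × 28) = -1456.00, centroid at (86.00, 68.00).
ΣA = 23744.00 mm², ΣAX̄ = 1638784.00 mm³, ΣAȲ = 2168992.00 mm³.
X̄ = 1638784.00/23744.00 = 69.02 mm; Ȳ = 2168992.00/23744.00 = 91.35 mm.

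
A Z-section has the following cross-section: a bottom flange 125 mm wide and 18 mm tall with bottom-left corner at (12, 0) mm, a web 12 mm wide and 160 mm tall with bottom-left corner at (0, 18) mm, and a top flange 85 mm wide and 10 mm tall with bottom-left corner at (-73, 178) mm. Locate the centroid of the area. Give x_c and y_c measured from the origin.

Part | A | x̄ᵢ | ȳᵢ | A·x̄ᵢ | A·ȳᵢ
bottom flange | 2250.00 | 74.50 | 9.00 | 167625.00 | 20250.00
web | 1920.00 | 6.00 | 98.00 | 11520.00 | 188160.00
top flange | 850.00 | -30.50 | 183.00 | -25925.00 | 155550.00
Σ | 5020.00 |  |  | 153220.00 | 363960.00
x_c = 153220.00 / 5020.00 = 30.52 mm
y_c = 363960.00 / 5020.00 = 72.50 mm

x_c = 30.52 mm, y_c = 72.50 mm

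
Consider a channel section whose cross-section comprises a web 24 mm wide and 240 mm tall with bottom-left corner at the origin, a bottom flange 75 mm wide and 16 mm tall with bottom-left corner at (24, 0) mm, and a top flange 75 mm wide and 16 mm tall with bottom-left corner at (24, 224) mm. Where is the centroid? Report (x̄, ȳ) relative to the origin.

x̄ = 26.56 mm, ȳ = 120.00 mm

web: A = 24 × 240 = 5760.00, centroid at (12.00, 120.00).
bottom flange: A = 75 × 16 = 1200.00, centroid at (61.50, 8.00).
top flange: A = 75 × 16 = 1200.00, centroid at (61.50, 232.00).
ΣA = 8160.00 mm²
ΣAx̄ = (5760.00)(12.00) + (1200.00)(61.50) + (1200.00)(61.50) = 216720.00 mm³
ΣAȳ = (5760.00)(120.00) + (1200.00)(8.00) + (1200.00)(232.00) = 979200.00 mm³
x̄ = 216720.00 / 8160.00 = 26.56 mm
ȳ = 979200.00 / 8160.00 = 120.00 mm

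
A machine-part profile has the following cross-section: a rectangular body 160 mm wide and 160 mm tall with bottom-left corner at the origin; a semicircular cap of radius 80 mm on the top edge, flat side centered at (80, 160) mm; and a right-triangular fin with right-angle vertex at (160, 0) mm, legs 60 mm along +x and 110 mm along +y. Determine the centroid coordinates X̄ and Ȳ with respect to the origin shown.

X̄ = 88.47 mm, Ȳ = 105.74 mm

Part | A | x̄ᵢ | ȳᵢ | A·x̄ᵢ | A·ȳᵢ
rectangular body | 25600.00 | 80.00 | 80.00 | 2048000.00 | 2048000.00
semicircular top | 10053.10 | 80.00 | 193.95 | 804247.72 | 1949828.77
triangular fin | 3300.00 | 180.00 | 36.67 | 594000.00 | 121000.00
Σ | 38953.10 |  |  | 3446247.72 | 4118828.77
X̄ = 3446247.72 / 38953.10 = 88.47 mm
Ȳ = 4118828.77 / 38953.10 = 105.74 mm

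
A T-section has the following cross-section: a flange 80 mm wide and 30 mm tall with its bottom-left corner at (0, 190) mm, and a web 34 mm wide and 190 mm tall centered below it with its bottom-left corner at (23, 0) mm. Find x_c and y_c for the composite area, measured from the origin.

web: A = 34 × 190 = 6460.00, centroid at (40.00, 95.00).
flange: A = 80 × 30 = 2400.00, centroid at (40.00, 205.00).
ΣA = 8860.00 mm²
ΣAx_c = (6460.00)(40.00) + (2400.00)(40.00) = 354400.00 mm³
ΣAy_c = (6460.00)(95.00) + (2400.00)(205.00) = 1105700.00 mm³
x_c = 354400.00 / 8860.00 = 40.00 mm
y_c = 1105700.00 / 8860.00 = 124.80 mm

x_c = 40.00 mm, y_c = 124.80 mm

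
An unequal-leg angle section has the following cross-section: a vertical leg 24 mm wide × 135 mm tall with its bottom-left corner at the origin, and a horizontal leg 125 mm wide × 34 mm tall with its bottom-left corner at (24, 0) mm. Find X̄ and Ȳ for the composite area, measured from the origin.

vertical leg: A = 24 × 135 = 3240.00, centroid at (12.00, 67.50).
horizontal leg: A = 125 × 34 = 4250.00, centroid at (86.50, 17.00).
ΣA = 7490.00 mm²
ΣAX̄ = (3240.00)(12.00) + (4250.00)(86.50) = 406505.00 mm³
ΣAȲ = (3240.00)(67.50) + (4250.00)(17.00) = 290950.00 mm³
X̄ = 406505.00 / 7490.00 = 54.27 mm
Ȳ = 290950.00 / 7490.00 = 38.85 mm

X̄ = 54.27 mm, Ȳ = 38.85 mm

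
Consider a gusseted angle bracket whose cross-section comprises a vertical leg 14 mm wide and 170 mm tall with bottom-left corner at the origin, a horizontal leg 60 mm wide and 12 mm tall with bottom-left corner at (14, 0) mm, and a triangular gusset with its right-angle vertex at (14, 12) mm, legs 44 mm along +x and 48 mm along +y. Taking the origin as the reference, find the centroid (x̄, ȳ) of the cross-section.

x̄ = 18.92 mm, ȳ = 56.83 mm

vertical leg: A = 14 × 170 = 2380.00, centroid at (7.00, 85.00).
horizontal leg: A = 60 × 12 = 720.00, centroid at (44.00, 6.00).
gusset: A = ½·44·48 = 1056.00, centroid at (28.67, 28.00).
ΣA = 4156.00 mm², ΣAx̄ = 78612.00 mm³, ΣAȳ = 236188.00 mm³.
x̄ = 78612.00/4156.00 = 18.92 mm; ȳ = 236188.00/4156.00 = 56.83 mm.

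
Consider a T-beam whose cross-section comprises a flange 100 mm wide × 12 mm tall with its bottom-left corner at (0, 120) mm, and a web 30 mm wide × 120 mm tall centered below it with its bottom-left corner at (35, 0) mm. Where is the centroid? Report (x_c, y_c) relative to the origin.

web: A = 30 × 120 = 3600.00, centroid at (50.00, 60.00).
flange: A = 100 × 12 = 1200.00, centroid at (50.00, 126.00).
ΣA = 4800.00 mm², ΣAx_c = 240000.00 mm³, ΣAy_c = 367200.00 mm³.
x_c = 240000.00/4800.00 = 50.00 mm; y_c = 367200.00/4800.00 = 76.50 mm.

x_c = 50.00 mm, y_c = 76.50 mm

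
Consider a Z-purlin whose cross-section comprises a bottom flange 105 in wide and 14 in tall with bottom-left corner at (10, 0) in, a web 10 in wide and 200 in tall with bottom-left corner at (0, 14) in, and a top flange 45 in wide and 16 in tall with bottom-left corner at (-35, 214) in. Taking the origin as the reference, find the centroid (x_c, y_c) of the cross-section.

x_c = 22.17 in, y_c = 95.02 in

bottom flange: A = 105 × 14 = 1470.00, centroid at (62.50, 7.00).
web: A = 10 × 200 = 2000.00, centroid at (5.00, 114.00).
top flange: A = 45 × 16 = 720.00, centroid at (-12.50, 222.00).
ΣA = 4190.00 in², ΣAx_c = 92875.00 in³, ΣAy_c = 398130.00 in³.
x_c = 92875.00/4190.00 = 22.17 in; y_c = 398130.00/4190.00 = 95.02 in.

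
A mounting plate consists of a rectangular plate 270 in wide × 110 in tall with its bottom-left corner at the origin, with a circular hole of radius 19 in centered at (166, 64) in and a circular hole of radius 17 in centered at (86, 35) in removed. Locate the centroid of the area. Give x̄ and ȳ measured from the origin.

x̄ = 135.34 in, ȳ = 55.29 in

Part | A | x̄ᵢ | ȳᵢ | A·x̄ᵢ | A·ȳᵢ
plate | 29700.00 | 135.00 | 55.00 | 4009500.00 | 1633500.00
hole 1 | -1134.11 | 166.00 | 64.00 | -188263.08 | -72583.36
hole 2 | -907.92 | 86.00 | 35.00 | -78081.14 | -31777.21
Σ | 27657.96 |  |  | 3743155.77 | 1529139.43
x̄ = 3743155.77 / 27657.96 = 135.34 in
ȳ = 1529139.43 / 27657.96 = 55.29 in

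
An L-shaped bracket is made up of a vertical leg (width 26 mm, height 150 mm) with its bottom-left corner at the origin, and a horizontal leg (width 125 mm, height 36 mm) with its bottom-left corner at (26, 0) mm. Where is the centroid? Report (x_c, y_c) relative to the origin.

x_c = 53.45 mm, y_c = 44.46 mm

vertical leg: A = 26 × 150 = 3900.00, centroid at (13.00, 75.00).
horizontal leg: A = 125 × 36 = 4500.00, centroid at (88.50, 18.00).
ΣA = 8400.00 mm²
ΣAx_c = (3900.00)(13.00) + (4500.00)(88.50) = 448950.00 mm³
ΣAy_c = (3900.00)(75.00) + (4500.00)(18.00) = 373500.00 mm³
x_c = 448950.00 / 8400.00 = 53.45 mm
y_c = 373500.00 / 8400.00 = 44.46 mm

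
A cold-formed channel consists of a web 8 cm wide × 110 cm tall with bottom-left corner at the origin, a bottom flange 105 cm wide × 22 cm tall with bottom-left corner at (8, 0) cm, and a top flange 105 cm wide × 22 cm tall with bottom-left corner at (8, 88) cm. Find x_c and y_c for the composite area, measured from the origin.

x_c = 51.46 cm, y_c = 55.00 cm

web: A = 8 × 110 = 880.00, centroid at (4.00, 55.00).
bottom flange: A = 105 × 22 = 2310.00, centroid at (60.50, 11.00).
top flange: A = 105 × 22 = 2310.00, centroid at (60.50, 99.00).
ΣA = 5500.00 cm², ΣAx_c = 283030.00 cm³, ΣAy_c = 302500.00 cm³.
x_c = 283030.00/5500.00 = 51.46 cm; y_c = 302500.00/5500.00 = 55.00 cm.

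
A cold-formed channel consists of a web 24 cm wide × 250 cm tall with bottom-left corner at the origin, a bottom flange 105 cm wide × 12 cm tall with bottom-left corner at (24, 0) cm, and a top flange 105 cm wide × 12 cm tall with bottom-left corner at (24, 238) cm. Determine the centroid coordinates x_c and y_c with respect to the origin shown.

Part | A | x̄ᵢ | ȳᵢ | A·x̄ᵢ | A·ȳᵢ
web | 6000.00 | 12.00 | 125.00 | 72000.00 | 750000.00
bottom flange | 1260.00 | 76.50 | 6.00 | 96390.00 | 7560.00
top flange | 1260.00 | 76.50 | 244.00 | 96390.00 | 307440.00
Σ | 8520.00 |  |  | 264780.00 | 1065000.00
x_c = 264780.00 / 8520.00 = 31.08 cm
y_c = 1065000.00 / 8520.00 = 125.00 cm

x_c = 31.08 cm, y_c = 125.00 cm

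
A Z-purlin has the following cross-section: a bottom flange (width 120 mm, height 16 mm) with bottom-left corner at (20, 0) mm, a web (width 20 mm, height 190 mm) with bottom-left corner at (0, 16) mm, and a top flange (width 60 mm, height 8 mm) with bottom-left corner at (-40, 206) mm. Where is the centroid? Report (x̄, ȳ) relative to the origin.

Part | A | x̄ᵢ | ȳᵢ | A·x̄ᵢ | A·ȳᵢ
bottom flange | 1920.00 | 80.00 | 8.00 | 153600.00 | 15360.00
web | 3800.00 | 10.00 | 111.00 | 38000.00 | 421800.00
top flange | 480.00 | -10.00 | 210.00 | -4800.00 | 100800.00
Σ | 6200.00 |  |  | 186800.00 | 537960.00
x̄ = 186800.00 / 6200.00 = 30.13 mm
ȳ = 537960.00 / 6200.00 = 86.77 mm

x̄ = 30.13 mm, ȳ = 86.77 mm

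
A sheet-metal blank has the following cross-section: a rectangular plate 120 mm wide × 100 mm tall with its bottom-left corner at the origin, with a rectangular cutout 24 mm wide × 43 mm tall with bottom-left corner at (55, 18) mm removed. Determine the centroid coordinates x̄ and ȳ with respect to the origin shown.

Part | A | x̄ᵢ | ȳᵢ | A·x̄ᵢ | A·ȳᵢ
plate | 12000.00 | 60.00 | 50.00 | 720000.00 | 600000.00
hole | -1032.00 | 67.00 | 39.50 | -69144.00 | -40764.00
Σ | 10968.00 |  |  | 650856.00 | 559236.00
x̄ = 650856.00 / 10968.00 = 59.34 mm
ȳ = 559236.00 / 10968.00 = 50.99 mm

x̄ = 59.34 mm, ȳ = 50.99 mm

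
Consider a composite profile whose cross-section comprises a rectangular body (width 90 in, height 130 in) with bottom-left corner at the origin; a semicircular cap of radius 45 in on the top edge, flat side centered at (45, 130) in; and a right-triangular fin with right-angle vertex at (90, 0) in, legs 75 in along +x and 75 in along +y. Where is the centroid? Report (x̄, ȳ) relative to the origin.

x̄ = 56.13 in, ȳ = 73.76 in

Part | A | x̄ᵢ | ȳᵢ | A·x̄ᵢ | A·ȳᵢ
rectangular body | 11700.00 | 45.00 | 65.00 | 526500.00 | 760500.00
semicircular top | 3180.86 | 45.00 | 149.10 | 143138.82 | 474262.13
triangular fin | 2812.50 | 115.00 | 25.00 | 323437.50 | 70312.50
Σ | 17693.36 |  |  | 993076.32 | 1305074.63
x̄ = 993076.32 / 17693.36 = 56.13 in
ȳ = 1305074.63 / 17693.36 = 73.76 in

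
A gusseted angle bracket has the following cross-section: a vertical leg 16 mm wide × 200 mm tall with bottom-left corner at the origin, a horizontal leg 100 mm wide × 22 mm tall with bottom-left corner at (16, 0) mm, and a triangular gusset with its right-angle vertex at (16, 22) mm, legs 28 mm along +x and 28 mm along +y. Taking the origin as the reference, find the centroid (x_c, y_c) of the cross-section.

vertical leg: A = 16 × 200 = 3200.00, centroid at (8.00, 100.00).
horizontal leg: A = 100 × 22 = 2200.00, centroid at (66.00, 11.00).
gusset: A = ½·28·28 = 392.00, centroid at (25.33, 31.33).
ΣA = 5792.00 mm²
ΣAx_c = (3200.00)(8.00) + (2200.00)(66.00) + (392.00)(25.33) = 180730.67 mm³
ΣAy_c = (3200.00)(100.00) + (2200.00)(11.00) + (392.00)(31.33) = 356482.67 mm³
x_c = 180730.67 / 5792.00 = 31.20 mm
y_c = 356482.67 / 5792.00 = 61.55 mm

x_c = 31.20 mm, y_c = 61.55 mm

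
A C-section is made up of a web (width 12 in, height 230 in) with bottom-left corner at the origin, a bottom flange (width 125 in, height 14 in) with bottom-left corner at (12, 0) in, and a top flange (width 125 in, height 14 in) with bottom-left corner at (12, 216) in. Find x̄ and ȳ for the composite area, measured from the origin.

web: A = 12 × 230 = 2760.00, centroid at (6.00, 115.00).
bottom flange: A = 125 × 14 = 1750.00, centroid at (74.50, 7.00).
top flange: A = 125 × 14 = 1750.00, centroid at (74.50, 223.00).
ΣA = 6260.00 in²
ΣAx̄ = (2760.00)(6.00) + (1750.00)(74.50) + (1750.00)(74.50) = 277310.00 in³
ΣAȳ = (2760.00)(115.00) + (1750.00)(7.00) + (1750.00)(223.00) = 719900.00 in³
x̄ = 277310.00 / 6260.00 = 44.30 in
ȳ = 719900.00 / 6260.00 = 115.00 in

x̄ = 44.30 in, ȳ = 115.00 in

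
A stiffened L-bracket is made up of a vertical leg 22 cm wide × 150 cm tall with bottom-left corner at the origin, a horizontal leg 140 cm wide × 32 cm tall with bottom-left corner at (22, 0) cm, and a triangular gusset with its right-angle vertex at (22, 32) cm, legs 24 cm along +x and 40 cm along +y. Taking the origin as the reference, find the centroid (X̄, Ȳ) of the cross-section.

vertical leg: A = 22 × 150 = 3300.00, centroid at (11.00, 75.00).
horizontal leg: A = 140 × 32 = 4480.00, centroid at (92.00, 16.00).
gusset: A = ½·24·40 = 480.00, centroid at (30.00, 45.33).
ΣA = 8260.00 cm²
ΣAX̄ = (3300.00)(11.00) + (4480.00)(92.00) + (480.00)(30.00) = 462860.00 cm³
ΣAȲ = (3300.00)(75.00) + (4480.00)(16.00) + (480.00)(45.33) = 340940.00 cm³
X̄ = 462860.00 / 8260.00 = 56.04 cm
Ȳ = 340940.00 / 8260.00 = 41.28 cm

X̄ = 56.04 cm, Ȳ = 41.28 cm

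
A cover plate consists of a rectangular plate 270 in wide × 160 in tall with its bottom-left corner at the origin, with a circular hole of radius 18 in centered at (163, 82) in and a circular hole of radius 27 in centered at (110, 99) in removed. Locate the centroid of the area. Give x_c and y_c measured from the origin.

x_c = 135.72 in, y_c = 78.86 in

Part | A | x̄ᵢ | ȳᵢ | A·x̄ᵢ | A·ȳᵢ
plate | 43200.00 | 135.00 | 80.00 | 5832000.00 | 3456000.00
hole 1 | -1017.88 | 163.00 | 82.00 | -165913.79 | -83465.83
hole 2 | -2290.22 | 110.00 | 99.00 | -251924.31 | -226731.88
Σ | 39891.90 |  |  | 5414161.89 | 3145802.28
x_c = 5414161.89 / 39891.90 = 135.72 in
y_c = 3145802.28 / 39891.90 = 78.86 in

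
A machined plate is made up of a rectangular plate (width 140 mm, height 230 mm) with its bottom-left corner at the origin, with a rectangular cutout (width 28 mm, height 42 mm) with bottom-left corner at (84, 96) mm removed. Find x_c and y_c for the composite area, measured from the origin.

x_c = 68.94 mm, y_c = 114.92 mm

plate: A = 140 × 230 = 32200.00, centroid at (70.00, 115.00).
hole: A = −(28 × 42) = -1176.00, centroid at (98.00, 117.00).
ΣA = 31024.00 mm², ΣAx_c = 2138752.00 mm³, ΣAy_c = 3565408.00 mm³.
x_c = 2138752.00/31024.00 = 68.94 mm; y_c = 3565408.00/31024.00 = 114.92 mm.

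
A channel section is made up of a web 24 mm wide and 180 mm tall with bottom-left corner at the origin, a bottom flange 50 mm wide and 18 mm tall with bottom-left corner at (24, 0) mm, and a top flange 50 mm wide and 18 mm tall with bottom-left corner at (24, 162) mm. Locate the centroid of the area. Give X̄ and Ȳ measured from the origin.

X̄ = 22.88 mm, Ȳ = 90.00 mm

Part | A | x̄ᵢ | ȳᵢ | A·x̄ᵢ | A·ȳᵢ
web | 4320.00 | 12.00 | 90.00 | 51840.00 | 388800.00
bottom flange | 900.00 | 49.00 | 9.00 | 44100.00 | 8100.00
top flange | 900.00 | 49.00 | 171.00 | 44100.00 | 153900.00
Σ | 6120.00 |  |  | 140040.00 | 550800.00
X̄ = 140040.00 / 6120.00 = 22.88 mm
Ȳ = 550800.00 / 6120.00 = 90.00 mm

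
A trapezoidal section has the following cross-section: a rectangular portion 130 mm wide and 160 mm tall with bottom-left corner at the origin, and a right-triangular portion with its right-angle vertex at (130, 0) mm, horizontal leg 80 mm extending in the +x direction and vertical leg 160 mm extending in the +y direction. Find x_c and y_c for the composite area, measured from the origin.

rectangular portion: A = 130 × 160 = 20800.00, centroid at (65.00, 80.00).
triangular portion: A = ½·80·160 = 6400.00, centroid at (156.67, 53.33).
ΣA = 27200.00 mm², ΣAx_c = 2354666.67 mm³, ΣAy_c = 2005333.33 mm³.
x_c = 2354666.67/27200.00 = 86.57 mm; y_c = 2005333.33/27200.00 = 73.73 mm.

x_c = 86.57 mm, y_c = 73.73 mm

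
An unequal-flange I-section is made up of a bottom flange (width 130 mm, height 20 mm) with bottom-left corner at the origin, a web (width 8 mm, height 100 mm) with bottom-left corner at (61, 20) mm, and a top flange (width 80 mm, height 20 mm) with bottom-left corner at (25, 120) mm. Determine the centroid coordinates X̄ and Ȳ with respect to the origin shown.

bottom flange: A = 130 × 20 = 2600.00, centroid at (65.00, 10.00).
web: A = 8 × 100 = 800.00, centroid at (65.00, 70.00).
top flange: A = 80 × 20 = 1600.00, centroid at (65.00, 130.00).
ΣA = 5000.00 mm², ΣAX̄ = 325000.00 mm³, ΣAȲ = 290000.00 mm³.
X̄ = 325000.00/5000.00 = 65.00 mm; Ȳ = 290000.00/5000.00 = 58.00 mm.

X̄ = 65.00 mm, Ȳ = 58.00 mm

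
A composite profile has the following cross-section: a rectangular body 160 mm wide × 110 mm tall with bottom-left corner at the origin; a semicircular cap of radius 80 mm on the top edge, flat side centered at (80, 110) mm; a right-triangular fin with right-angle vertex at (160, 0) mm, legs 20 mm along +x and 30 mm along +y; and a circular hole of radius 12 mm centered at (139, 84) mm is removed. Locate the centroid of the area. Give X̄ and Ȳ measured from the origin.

rectangular body: A = 160 × 110 = 17600.00, centroid at (80.00, 55.00).
semicircular top: A = ½π·80² = 10053.10, centroid at (80.00, 143.95).
triangular fin: A = ½·20·30 = 300.00, centroid at (166.67, 10.00).
hole: A = −π·12² = -452.39, centroid at (139.00, 84.00).
ΣA = 27500.71 mm², ΣAX̄ = 2199365.60 mm³, ΣAȲ = 2380173.24 mm³.
X̄ = 2199365.60/27500.71 = 79.97 mm; Ȳ = 2380173.24/27500.71 = 86.55 mm.

X̄ = 79.97 mm, Ȳ = 86.55 mm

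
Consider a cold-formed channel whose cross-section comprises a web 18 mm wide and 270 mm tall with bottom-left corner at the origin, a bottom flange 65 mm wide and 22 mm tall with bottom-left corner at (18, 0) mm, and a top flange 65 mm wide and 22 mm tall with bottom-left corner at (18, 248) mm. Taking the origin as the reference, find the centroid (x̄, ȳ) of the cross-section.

web: A = 18 × 270 = 4860.00, centroid at (9.00, 135.00).
bottom flange: A = 65 × 22 = 1430.00, centroid at (50.50, 11.00).
top flange: A = 65 × 22 = 1430.00, centroid at (50.50, 259.00).
ΣA = 7720.00 mm², ΣAx̄ = 188170.00 mm³, ΣAȳ = 1042200.00 mm³.
x̄ = 188170.00/7720.00 = 24.37 mm; ȳ = 1042200.00/7720.00 = 135.00 mm.

x̄ = 24.37 mm, ȳ = 135.00 mm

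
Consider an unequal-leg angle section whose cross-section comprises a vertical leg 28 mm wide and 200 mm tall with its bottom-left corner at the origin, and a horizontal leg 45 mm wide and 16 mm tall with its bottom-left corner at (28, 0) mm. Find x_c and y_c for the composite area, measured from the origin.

vertical leg: A = 28 × 200 = 5600.00, centroid at (14.00, 100.00).
horizontal leg: A = 45 × 16 = 720.00, centroid at (50.50, 8.00).
ΣA = 6320.00 mm²
ΣAx_c = (5600.00)(14.00) + (720.00)(50.50) = 114760.00 mm³
ΣAy_c = (5600.00)(100.00) + (720.00)(8.00) = 565760.00 mm³
x_c = 114760.00 / 6320.00 = 18.16 mm
y_c = 565760.00 / 6320.00 = 89.52 mm

x_c = 18.16 mm, y_c = 89.52 mm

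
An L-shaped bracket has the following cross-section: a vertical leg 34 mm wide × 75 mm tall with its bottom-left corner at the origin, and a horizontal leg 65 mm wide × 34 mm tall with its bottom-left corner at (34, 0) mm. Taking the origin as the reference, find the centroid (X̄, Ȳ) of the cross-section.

vertical leg: A = 34 × 75 = 2550.00, centroid at (17.00, 37.50).
horizontal leg: A = 65 × 34 = 2210.00, centroid at (66.50, 17.00).
ΣA = 4760.00 mm²
ΣAX̄ = (2550.00)(17.00) + (2210.00)(66.50) = 190315.00 mm³
ΣAȲ = (2550.00)(37.50) + (2210.00)(17.00) = 133195.00 mm³
X̄ = 190315.00 / 4760.00 = 39.98 mm
Ȳ = 133195.00 / 4760.00 = 27.98 mm

X̄ = 39.98 mm, Ȳ = 27.98 mm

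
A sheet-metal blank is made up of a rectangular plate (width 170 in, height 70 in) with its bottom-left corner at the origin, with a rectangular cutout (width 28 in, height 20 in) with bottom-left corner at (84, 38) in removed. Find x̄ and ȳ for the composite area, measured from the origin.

x̄ = 84.36 in, ȳ = 34.36 in

Part | A | x̄ᵢ | ȳᵢ | A·x̄ᵢ | A·ȳᵢ
plate | 11900.00 | 85.00 | 35.00 | 1011500.00 | 416500.00
hole | -560.00 | 98.00 | 48.00 | -54880.00 | -26880.00
Σ | 11340.00 |  |  | 956620.00 | 389620.00
x̄ = 956620.00 / 11340.00 = 84.36 in
ȳ = 389620.00 / 11340.00 = 34.36 in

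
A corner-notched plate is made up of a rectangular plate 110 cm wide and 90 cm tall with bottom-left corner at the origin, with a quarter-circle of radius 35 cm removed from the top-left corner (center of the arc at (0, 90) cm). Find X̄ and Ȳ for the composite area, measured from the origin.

plate: A = 110 × 90 = 9900.00, centroid at (55.00, 45.00).
removed quarter-circle: A = −¼π·35² = -962.11, centroid at (14.85, 75.15).
ΣA = 8937.89 cm², ΣAX̄ = 530208.33 cm³, ΣAȲ = 373201.52 cm³.
X̄ = 530208.33/8937.89 = 59.32 cm; Ȳ = 373201.52/8937.89 = 41.76 cm.

X̄ = 59.32 cm, Ȳ = 41.76 cm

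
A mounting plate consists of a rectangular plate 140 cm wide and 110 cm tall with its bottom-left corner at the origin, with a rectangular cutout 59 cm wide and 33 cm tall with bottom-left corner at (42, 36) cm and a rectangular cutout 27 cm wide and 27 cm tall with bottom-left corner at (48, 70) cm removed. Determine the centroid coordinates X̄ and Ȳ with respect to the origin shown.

plate: A = 140 × 110 = 15400.00, centroid at (70.00, 55.00).
hole 1: A = −(59 × 33) = -1947.00, centroid at (71.50, 52.50).
hole 2: A = −(27 × 27) = -729.00, centroid at (61.50, 83.50).
ΣA = 12724.00 cm²
ΣAX̄ = (15400.00)(70.00) + (-1947.00)(71.50) + (-729.00)(61.50) = 893956.00 cm³
ΣAȲ = (15400.00)(55.00) + (-1947.00)(52.50) + (-729.00)(83.50) = 683911.00 cm³
X̄ = 893956.00 / 12724.00 = 70.26 cm
Ȳ = 683911.00 / 12724.00 = 53.75 cm

X̄ = 70.26 cm, Ȳ = 53.75 cm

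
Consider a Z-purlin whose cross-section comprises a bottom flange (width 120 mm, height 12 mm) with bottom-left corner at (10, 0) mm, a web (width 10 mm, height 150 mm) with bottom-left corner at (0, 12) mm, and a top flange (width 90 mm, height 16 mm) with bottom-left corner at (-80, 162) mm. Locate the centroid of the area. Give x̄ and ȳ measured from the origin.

x̄ = 13.22 mm, ȳ = 87.66 mm

bottom flange: A = 120 × 12 = 1440.00, centroid at (70.00, 6.00).
web: A = 10 × 150 = 1500.00, centroid at (5.00, 87.00).
top flange: A = 90 × 16 = 1440.00, centroid at (-35.00, 170.00).
ΣA = 4380.00 mm², ΣAx̄ = 57900.00 mm³, ΣAȳ = 383940.00 mm³.
x̄ = 57900.00/4380.00 = 13.22 mm; ȳ = 383940.00/4380.00 = 87.66 mm.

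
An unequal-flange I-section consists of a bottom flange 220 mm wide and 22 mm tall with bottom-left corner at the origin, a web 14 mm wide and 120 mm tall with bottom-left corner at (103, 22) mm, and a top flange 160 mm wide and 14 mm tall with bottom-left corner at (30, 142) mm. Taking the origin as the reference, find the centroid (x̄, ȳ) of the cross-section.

bottom flange: A = 220 × 22 = 4840.00, centroid at (110.00, 11.00).
web: A = 14 × 120 = 1680.00, centroid at (110.00, 82.00).
top flange: A = 160 × 14 = 2240.00, centroid at (110.00, 149.00).
ΣA = 8760.00 mm²
ΣAx̄ = (4840.00)(110.00) + (1680.00)(110.00) + (2240.00)(110.00) = 963600.00 mm³
ΣAȳ = (4840.00)(11.00) + (1680.00)(82.00) + (2240.00)(149.00) = 524760.00 mm³
x̄ = 963600.00 / 8760.00 = 110.00 mm
ȳ = 524760.00 / 8760.00 = 59.90 mm

x̄ = 110.00 mm, ȳ = 59.90 mm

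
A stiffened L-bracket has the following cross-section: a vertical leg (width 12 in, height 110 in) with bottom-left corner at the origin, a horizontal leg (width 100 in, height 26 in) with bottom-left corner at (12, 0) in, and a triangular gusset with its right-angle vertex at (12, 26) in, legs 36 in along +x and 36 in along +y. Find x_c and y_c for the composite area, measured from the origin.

Part | A | x̄ᵢ | ȳᵢ | A·x̄ᵢ | A·ȳᵢ
vertical leg | 1320.00 | 6.00 | 55.00 | 7920.00 | 72600.00
horizontal leg | 2600.00 | 62.00 | 13.00 | 161200.00 | 33800.00
gusset | 648.00 | 24.00 | 38.00 | 15552.00 | 24624.00
Σ | 4568.00 |  |  | 184672.00 | 131024.00
x_c = 184672.00 / 4568.00 = 40.43 in
y_c = 131024.00 / 4568.00 = 28.68 in

x_c = 40.43 in, y_c = 28.68 in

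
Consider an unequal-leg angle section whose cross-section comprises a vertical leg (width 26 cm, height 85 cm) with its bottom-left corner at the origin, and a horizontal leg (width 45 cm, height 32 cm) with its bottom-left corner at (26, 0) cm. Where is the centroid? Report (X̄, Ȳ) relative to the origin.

X̄ = 27.01 cm, Ȳ = 32.05 cm

Part | A | x̄ᵢ | ȳᵢ | A·x̄ᵢ | A·ȳᵢ
vertical leg | 2210.00 | 13.00 | 42.50 | 28730.00 | 93925.00
horizontal leg | 1440.00 | 48.50 | 16.00 | 69840.00 | 23040.00
Σ | 3650.00 |  |  | 98570.00 | 116965.00
X̄ = 98570.00 / 3650.00 = 27.01 cm
Ȳ = 116965.00 / 3650.00 = 32.05 cm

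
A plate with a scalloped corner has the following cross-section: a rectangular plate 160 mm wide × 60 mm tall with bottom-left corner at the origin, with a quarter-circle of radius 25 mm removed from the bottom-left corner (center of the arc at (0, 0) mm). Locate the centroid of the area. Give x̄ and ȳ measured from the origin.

x̄ = 83.74 mm, ȳ = 31.04 mm

plate: A = 160 × 60 = 9600.00, centroid at (80.00, 30.00).
removed quarter-circle: A = −¼π·25² = -490.87, centroid at (10.61, 10.61).
ΣA = 9109.13 mm²
ΣAx̄ = (9600.00)(80.00) + (-490.87)(10.61) = 762791.67 mm³
ΣAȳ = (9600.00)(30.00) + (-490.87)(10.61) = 282791.67 mm³
x̄ = 762791.67 / 9109.13 = 83.74 mm
ȳ = 282791.67 / 9109.13 = 31.04 mm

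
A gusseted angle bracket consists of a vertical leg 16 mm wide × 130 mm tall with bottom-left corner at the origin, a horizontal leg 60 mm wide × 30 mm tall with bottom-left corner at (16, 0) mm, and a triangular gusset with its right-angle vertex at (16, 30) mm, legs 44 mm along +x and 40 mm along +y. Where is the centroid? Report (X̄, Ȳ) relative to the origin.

X̄ = 26.56 mm, Ȳ = 42.09 mm

vertical leg: A = 16 × 130 = 2080.00, centroid at (8.00, 65.00).
horizontal leg: A = 60 × 30 = 1800.00, centroid at (46.00, 15.00).
gusset: A = ½·44·40 = 880.00, centroid at (30.67, 43.33).
ΣA = 4760.00 mm²
ΣAX̄ = (2080.00)(8.00) + (1800.00)(46.00) + (880.00)(30.67) = 126426.67 mm³
ΣAȲ = (2080.00)(65.00) + (1800.00)(15.00) + (880.00)(43.33) = 200333.33 mm³
X̄ = 126426.67 / 4760.00 = 26.56 mm
Ȳ = 200333.33 / 4760.00 = 42.09 mm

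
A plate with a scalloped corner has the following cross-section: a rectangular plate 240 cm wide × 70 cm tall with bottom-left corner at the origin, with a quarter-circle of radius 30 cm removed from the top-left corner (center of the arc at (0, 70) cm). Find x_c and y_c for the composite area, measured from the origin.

plate: A = 240 × 70 = 16800.00, centroid at (120.00, 35.00).
removed quarter-circle: A = −¼π·30² = -706.86, centroid at (12.73, 57.27).
ΣA = 16093.14 cm², ΣAx_c = 2007000.00 cm³, ΣAy_c = 547519.92 cm³.
x_c = 2007000.00/16093.14 = 124.71 cm; y_c = 547519.92/16093.14 = 34.02 cm.

x_c = 124.71 cm, y_c = 34.02 cm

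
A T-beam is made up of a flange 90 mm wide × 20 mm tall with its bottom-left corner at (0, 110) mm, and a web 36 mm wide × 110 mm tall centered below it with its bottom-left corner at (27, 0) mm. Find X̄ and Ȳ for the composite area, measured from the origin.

X̄ = 45.00 mm, Ȳ = 75.31 mm

Part | A | x̄ᵢ | ȳᵢ | A·x̄ᵢ | A·ȳᵢ
web | 3960.00 | 45.00 | 55.00 | 178200.00 | 217800.00
flange | 1800.00 | 45.00 | 120.00 | 81000.00 | 216000.00
Σ | 5760.00 |  |  | 259200.00 | 433800.00
X̄ = 259200.00 / 5760.00 = 45.00 mm
Ȳ = 433800.00 / 5760.00 = 75.31 mm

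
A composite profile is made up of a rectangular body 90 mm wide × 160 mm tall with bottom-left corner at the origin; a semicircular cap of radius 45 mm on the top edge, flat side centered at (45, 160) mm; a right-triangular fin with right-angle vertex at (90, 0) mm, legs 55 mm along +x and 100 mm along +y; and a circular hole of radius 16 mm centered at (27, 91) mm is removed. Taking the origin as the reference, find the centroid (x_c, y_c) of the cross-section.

rectangular body: A = 90 × 160 = 14400.00, centroid at (45.00, 80.00).
semicircular top: A = ½π·45² = 3180.86, centroid at (45.00, 179.10).
triangular fin: A = ½·55·100 = 2750.00, centroid at (108.33, 33.33).
hole: A = −π·16² = -804.25, centroid at (27.00, 91.00).
ΣA = 19526.61 mm²
ΣAx_c = (14400.00)(45.00) + (3180.86)(45.00) + (2750.00)(108.33) + (-804.25)(27.00) = 1067340.79 mm³
ΣAy_c = (14400.00)(80.00) + (3180.86)(179.10) + (2750.00)(33.33) + (-804.25)(91.00) = 1740168.13 mm³
x_c = 1067340.79 / 19526.61 = 54.66 mm
y_c = 1740168.13 / 19526.61 = 89.12 mm

x_c = 54.66 mm, y_c = 89.12 mm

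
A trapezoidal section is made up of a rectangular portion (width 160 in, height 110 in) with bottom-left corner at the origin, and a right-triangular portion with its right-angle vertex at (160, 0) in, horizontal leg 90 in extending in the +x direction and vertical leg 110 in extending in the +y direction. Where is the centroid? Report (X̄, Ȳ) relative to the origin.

Part | A | x̄ᵢ | ȳᵢ | A·x̄ᵢ | A·ȳᵢ
rectangular portion | 17600.00 | 80.00 | 55.00 | 1408000.00 | 968000.00
triangular portion | 4950.00 | 190.00 | 36.67 | 940500.00 | 181500.00
Σ | 22550.00 |  |  | 2348500.00 | 1149500.00
X̄ = 2348500.00 / 22550.00 = 104.15 in
Ȳ = 1149500.00 / 22550.00 = 50.98 in

X̄ = 104.15 in, Ȳ = 50.98 in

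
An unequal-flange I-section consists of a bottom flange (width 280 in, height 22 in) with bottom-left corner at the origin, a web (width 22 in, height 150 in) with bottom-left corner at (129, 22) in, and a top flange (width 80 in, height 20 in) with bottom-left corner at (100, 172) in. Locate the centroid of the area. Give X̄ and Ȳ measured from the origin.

X̄ = 140.00 in, Ȳ = 61.40 in

bottom flange: A = 280 × 22 = 6160.00, centroid at (140.00, 11.00).
web: A = 22 × 150 = 3300.00, centroid at (140.00, 97.00).
top flange: A = 80 × 20 = 1600.00, centroid at (140.00, 182.00).
ΣA = 11060.00 in²
ΣAX̄ = (6160.00)(140.00) + (3300.00)(140.00) + (1600.00)(140.00) = 1548400.00 in³
ΣAȲ = (6160.00)(11.00) + (3300.00)(97.00) + (1600.00)(182.00) = 679060.00 in³
X̄ = 1548400.00 / 11060.00 = 140.00 in
Ȳ = 679060.00 / 11060.00 = 61.40 in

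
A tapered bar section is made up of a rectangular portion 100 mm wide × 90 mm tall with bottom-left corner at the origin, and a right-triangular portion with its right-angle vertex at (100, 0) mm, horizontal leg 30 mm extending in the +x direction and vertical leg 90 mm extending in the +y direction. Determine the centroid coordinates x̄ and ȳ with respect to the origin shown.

rectangular portion: A = 100 × 90 = 9000.00, centroid at (50.00, 45.00).
triangular portion: A = ½·30·90 = 1350.00, centroid at (110.00, 30.00).
ΣA = 10350.00 mm², ΣAx̄ = 598500.00 mm³, ΣAȳ = 445500.00 mm³.
x̄ = 598500.00/10350.00 = 57.83 mm; ȳ = 445500.00/10350.00 = 43.04 mm.

x̄ = 57.83 mm, ȳ = 43.04 mm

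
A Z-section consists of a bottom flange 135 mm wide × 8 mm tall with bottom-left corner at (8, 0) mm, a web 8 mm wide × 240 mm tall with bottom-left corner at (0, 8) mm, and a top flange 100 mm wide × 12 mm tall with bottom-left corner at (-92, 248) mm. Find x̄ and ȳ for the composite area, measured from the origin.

x̄ = 9.24 mm, ȳ = 132.11 mm

bottom flange: A = 135 × 8 = 1080.00, centroid at (75.50, 4.00).
web: A = 8 × 240 = 1920.00, centroid at (4.00, 128.00).
top flange: A = 100 × 12 = 1200.00, centroid at (-42.00, 254.00).
ΣA = 4200.00 mm²
ΣAx̄ = (1080.00)(75.50) + (1920.00)(4.00) + (1200.00)(-42.00) = 38820.00 mm³
ΣAȳ = (1080.00)(4.00) + (1920.00)(128.00) + (1200.00)(254.00) = 554880.00 mm³
x̄ = 38820.00 / 4200.00 = 9.24 mm
ȳ = 554880.00 / 4200.00 = 132.11 mm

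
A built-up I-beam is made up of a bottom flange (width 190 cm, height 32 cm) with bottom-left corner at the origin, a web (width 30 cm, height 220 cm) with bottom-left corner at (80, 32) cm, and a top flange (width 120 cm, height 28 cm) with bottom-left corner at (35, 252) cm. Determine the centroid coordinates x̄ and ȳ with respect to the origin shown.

Part | A | x̄ᵢ | ȳᵢ | A·x̄ᵢ | A·ȳᵢ
bottom flange | 6080.00 | 95.00 | 16.00 | 577600.00 | 97280.00
web | 6600.00 | 95.00 | 142.00 | 627000.00 | 937200.00
top flange | 3360.00 | 95.00 | 266.00 | 319200.00 | 893760.00
Σ | 16040.00 |  |  | 1523800.00 | 1928240.00
x̄ = 1523800.00 / 16040.00 = 95.00 cm
ȳ = 1928240.00 / 16040.00 = 120.21 cm

x̄ = 95.00 cm, ȳ = 120.21 cm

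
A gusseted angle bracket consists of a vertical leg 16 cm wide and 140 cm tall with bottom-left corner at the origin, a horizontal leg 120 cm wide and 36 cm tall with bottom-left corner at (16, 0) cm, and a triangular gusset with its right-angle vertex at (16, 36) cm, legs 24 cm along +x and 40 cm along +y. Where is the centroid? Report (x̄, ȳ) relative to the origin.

Part | A | x̄ᵢ | ȳᵢ | A·x̄ᵢ | A·ȳᵢ
vertical leg | 2240.00 | 8.00 | 70.00 | 17920.00 | 156800.00
horizontal leg | 4320.00 | 76.00 | 18.00 | 328320.00 | 77760.00
gusset | 480.00 | 24.00 | 49.33 | 11520.00 | 23680.00
Σ | 7040.00 |  |  | 357760.00 | 258240.00
x̄ = 357760.00 / 7040.00 = 50.82 cm
ȳ = 258240.00 / 7040.00 = 36.68 cm

x̄ = 50.82 cm, ȳ = 36.68 cm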